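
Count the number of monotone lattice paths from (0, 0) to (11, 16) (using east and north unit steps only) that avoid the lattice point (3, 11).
Number of paths = 12569427

Total paths from (0, 0) to (11, 16): C(27, 11) = 13037895. Paths through (3, 11): (paths (0, 0) → (3, 11)) × (paths (3, 11) → (11, 16)) = C(14, 3) · C(13, 8) = 364 · 1287 = 468468. Avoidance count = 13037895 − 468468 = 12569427.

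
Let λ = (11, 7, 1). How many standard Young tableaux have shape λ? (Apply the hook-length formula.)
# SYT of shape (11, 7, 1) = 203490

Hook-length formula: f^λ = n! / Π hook(c), product over all cells c of the Young diagram. For λ = (11, 7, 1), n = 19 boxes. Hook lengths by row (left-to-right, top-to-bottom): [13, 11, 10, 9, 8, 7, 6, 4, 3, 2, 1]; [8, 6, 5, 4, 3, 2, 1]; [1]. Product of hooks = 597793996800. So f^λ = 19! / 597793996800 = 121645100408832000 / 597793996800 = 203490.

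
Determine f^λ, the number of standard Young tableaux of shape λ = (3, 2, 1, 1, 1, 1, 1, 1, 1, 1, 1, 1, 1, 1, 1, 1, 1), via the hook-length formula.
# SYT of shape (3, 2, 1, 1, 1, 1, 1, 1, 1, 1, 1, 1, 1, 1, 1, 1, 1) = 1920

Hook-length formula: f^λ = n! / Π hook(c), product over all cells c of the Young diagram. For λ = (3, 2, 1, 1, 1, 1, 1, 1, 1, 1, 1, 1, 1, 1, 1, 1, 1), n = 20 boxes. Hook lengths by row (left-to-right, top-to-bottom): [19, 3, 1]; [17, 1]; [15]; [14]; [13]; [12]; [11]; [10]; [9]; [8]; [7]; [6]; [5]; [4]; [3]; [2]; [1]. Product of hooks = 1267136462592000. So f^λ = 20! / 1267136462592000 = 2432902008176640000 / 1267136462592000 = 1920.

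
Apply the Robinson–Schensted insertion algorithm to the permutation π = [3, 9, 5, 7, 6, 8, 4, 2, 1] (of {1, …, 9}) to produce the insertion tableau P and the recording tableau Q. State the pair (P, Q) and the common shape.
P = [1, 4, 6, 8] / [2] / [3] / [5] / [7] / [9];  Q = [1, 2, 4, 6] / [3] / [5] / [7] / [8] / [9];  common shape = (4, 1, 1, 1, 1, 1)

Row-insert the values π_1, π_2, … into P one at a time, bumping the leftmost entry strictly greater than the inserted value down to the next row. The recording tableau Q records, in position (i, j), the step at which that cell was added to P.
  Insert 3 (step 1): P = [3];  Q = [1]
  Insert 9 (step 2): P = [3, 9];  Q = [1, 2]
  Insert 5 (step 3): P = [3, 5] / [9];  Q = [1, 2] / [3]
  Insert 7 (step 4): P = [3, 5, 7] / [9];  Q = [1, 2, 4] / [3]
  Insert 6 (step 5): P = [3, 5, 6] / [7] / [9];  Q = [1, 2, 4] / [3] / [5]
  Insert 8 (step 6): P = [3, 5, 6, 8] / [7] / [9];  Q = [1, 2, 4, 6] / [3] / [5]
  Insert 4 (step 7): P = [3, 4, 6, 8] / [5] / [7] / [9];  Q = [1, 2, 4, 6] / [3] / [5] / [7]
  Insert 2 (step 8): P = [2, 4, 6, 8] / [3] / [5] / [7] / [9];  Q = [1, 2, 4, 6] / [3] / [5] / [7] / [8]
  Insert 1 (step 9): P = [1, 4, 6, 8] / [2] / [3] / [5] / [7] / [9];  Q = [1, 2, 4, 6] / [3] / [5] / [7] / [8] / [9]
Final shape: (4, 1, 1, 1, 1, 1).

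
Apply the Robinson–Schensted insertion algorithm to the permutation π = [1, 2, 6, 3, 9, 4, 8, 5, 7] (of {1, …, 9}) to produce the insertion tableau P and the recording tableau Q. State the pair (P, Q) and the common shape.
P = [1, 2, 3, 4, 5, 7] / [6, 8] / [9];  Q = [1, 2, 3, 5, 7, 9] / [4, 6] / [8];  common shape = (6, 2, 1)

Row-insert the values π_1, π_2, … into P one at a time, bumping the leftmost entry strictly greater than the inserted value down to the next row. The recording tableau Q records, in position (i, j), the step at which that cell was added to P.
  Insert 1 (step 1): P = [1];  Q = [1]
  Insert 2 (step 2): P = [1, 2];  Q = [1, 2]
  Insert 6 (step 3): P = [1, 2, 6];  Q = [1, 2, 3]
  Insert 3 (step 4): P = [1, 2, 3] / [6];  Q = [1, 2, 3] / [4]
  Insert 9 (step 5): P = [1, 2, 3, 9] / [6];  Q = [1, 2, 3, 5] / [4]
  Insert 4 (step 6): P = [1, 2, 3, 4] / [6, 9];  Q = [1, 2, 3, 5] / [4, 6]
  Insert 8 (step 7): P = [1, 2, 3, 4, 8] / [6, 9];  Q = [1, 2, 3, 5, 7] / [4, 6]
  Insert 5 (step 8): P = [1, 2, 3, 4, 5] / [6, 8] / [9];  Q = [1, 2, 3, 5, 7] / [4, 6] / [8]
  Insert 7 (step 9): P = [1, 2, 3, 4, 5, 7] / [6, 8] / [9];  Q = [1, 2, 3, 5, 7, 9] / [4, 6] / [8]
Final shape: (6, 2, 1).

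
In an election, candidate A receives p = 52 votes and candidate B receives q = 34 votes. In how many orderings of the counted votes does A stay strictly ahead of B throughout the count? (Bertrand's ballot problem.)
Strict-lead orderings = 212942528596362713273370

Total orderings of the 86 votes with 52 for A: C(86, 52) = 1017392081071510741194990. By the Bertrand ballot formula (Cycle Lemma / reflection principle), the number of orderings in which A is strictly ahead of B throughout is (p − q)/(p + q) · C(p + q, p) = (52 − 34)/(52 + 34) · 1017392081071510741194990 = 212942528596362713273370.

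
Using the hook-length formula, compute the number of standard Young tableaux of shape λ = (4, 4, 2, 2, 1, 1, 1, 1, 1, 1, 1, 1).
# SYT of shape (4, 4, 2, 2, 1, 1, 1, 1, 1, 1, 1, 1) = 3627936

Hook-length formula: f^λ = n! / Π hook(c), product over all cells c of the Young diagram. For λ = (4, 4, 2, 2, 1, 1, 1, 1, 1, 1, 1, 1), n = 20 boxes. Hook lengths by row (left-to-right, top-to-bottom): [15, 6, 3, 2]; [14, 5, 2, 1]; [11, 2]; [10, 1]; [8]; [7]; [6]; [5]; [4]; [3]; [2]; [1]. Product of hooks = 670602240000. So f^λ = 20! / 670602240000 = 2432902008176640000 / 670602240000 = 3627936.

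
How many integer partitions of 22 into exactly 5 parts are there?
p(22, 5 parts) = 119

Partitions of n into exactly k parts are in bijection with partitions of n − k into at most k parts (subtract 1 from each part). So p(22, exactly 5) = p(17, parts ≤ 5). Computing via the recurrence p(m, j) = p(m, j−1) + p(m−j, j) gives 119.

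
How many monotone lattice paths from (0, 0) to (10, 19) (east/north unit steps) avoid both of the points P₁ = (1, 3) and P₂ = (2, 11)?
Number of paths = 11317570

Inclusion–exclusion. Total paths: C(29, 10) = 20030010. Through P₁: C(4, 1)·C(25, 9) = 8171900. Through P₂: C(13, 2)·C(16, 8) = 1003860. Since P₁ is strictly southwest of P₂, a monotone path through both must visit P₁ then P₂; paths through both = C(4, 1)·C(9, 1)·C(16, 8) = 463320. Avoid both = 20030010 − 8171900 − 1003860 + 463320 = 11317570.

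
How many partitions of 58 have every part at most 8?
p(58, parts ≤ 8) = 67696

Use the recurrence p(n, m) = p(n, m−1) + p(n−m, m): either the largest part is < m (count p(n, m−1)) or the largest part is exactly m (remove one copy of m, count p(n−m, m)). With p(0, ·) = 1 this gives p(58, parts ≤ 8) = 67696. (By conjugating Young diagrams, this also counts partitions of 58 into at most 8 parts.)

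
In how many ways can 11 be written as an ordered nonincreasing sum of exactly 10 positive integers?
p(11, 10 parts) = 1

Partitions of n into exactly k parts ↔ partitions of n − k into at most k parts (subtract 1 from each part). For n = 11, k = 10, the partitions are: 2+1+1+1+1+1+1+1+1+1. Count = 1.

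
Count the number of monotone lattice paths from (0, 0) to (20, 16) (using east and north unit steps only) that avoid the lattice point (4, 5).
Number of paths = 5665097340

Total paths from (0, 0) to (20, 16): C(36, 20) = 7307872110. Paths through (4, 5): (paths (0, 0) → (4, 5)) × (paths (4, 5) → (20, 16)) = C(9, 4) · C(27, 16) = 126 · 13037895 = 1642774770. Avoidance count = 7307872110 − 1642774770 = 5665097340.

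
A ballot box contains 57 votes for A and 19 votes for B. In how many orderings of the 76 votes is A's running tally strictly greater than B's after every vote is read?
Strict-lead orderings = 191230475831922200

Total orderings of the 76 votes with 57 for A: C(76, 57) = 382460951663844400. By the Bertrand ballot formula (Cycle Lemma / reflection principle), the number of orderings in which A is strictly ahead of B throughout is (p − q)/(p + q) · C(p + q, p) = (57 − 19)/(57 + 19) · 382460951663844400 = 191230475831922200.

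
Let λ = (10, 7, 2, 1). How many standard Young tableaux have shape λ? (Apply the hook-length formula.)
# SYT of shape (10, 7, 2, 1) = 8268800

Hook-length formula: f^λ = n! / Π hook(c), product over all cells c of the Young diagram. For λ = (10, 7, 2, 1), n = 20 boxes. Hook lengths by row (left-to-right, top-to-bottom): [13, 11, 9, 8, 7, 6, 5, 3, 2, 1]; [9, 7, 5, 4, 3, 2, 1]; [3, 1]; [1]. Product of hooks = 294226732800. So f^λ = 20! / 294226732800 = 2432902008176640000 / 294226732800 = 8268800.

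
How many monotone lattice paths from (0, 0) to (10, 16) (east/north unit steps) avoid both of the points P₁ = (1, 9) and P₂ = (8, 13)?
Number of paths = 3195435

Inclusion–exclusion. Total paths: C(26, 10) = 5311735. Through P₁: C(10, 1)·C(16, 9) = 114400. Through P₂: C(21, 8)·C(5, 2) = 2034900. Since P₁ is strictly southwest of P₂, a monotone path through both must visit P₁ then P₂; paths through both = C(10, 1)·C(11, 7)·C(5, 2) = 33000. Avoid both = 5311735 − 114400 − 2034900 + 33000 = 3195435.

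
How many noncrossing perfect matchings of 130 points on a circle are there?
C_65 = 1440418573150919668872489894243865350

These noncrossing handshakes are counted by the Catalan number C_n = (1/(n + 1)) · C(2n, n). For n = 65: C_65 = (1/66) · C(130, 65) = 95067625827960698145584333020095113100/66 = 1440418573150919668872489894243865350.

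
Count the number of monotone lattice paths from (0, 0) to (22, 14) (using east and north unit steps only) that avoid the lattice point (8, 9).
Number of paths = 3513620520

Total paths from (0, 0) to (22, 14): C(36, 22) = 3796297200. Paths through (8, 9): (paths (0, 0) → (8, 9)) × (paths (8, 9) → (22, 14)) = C(17, 8) · C(19, 14) = 24310 · 11628 = 282676680. Avoidance count = 3796297200 − 282676680 = 3513620520.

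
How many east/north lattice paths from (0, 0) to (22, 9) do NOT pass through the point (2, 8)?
Number of paths = 20159130

Total paths from (0, 0) to (22, 9): C(31, 22) = 20160075. Paths through (2, 8): (paths (0, 0) → (2, 8)) × (paths (2, 8) → (22, 9)) = C(10, 2) · C(21, 20) = 45 · 21 = 945. Avoidance count = 20160075 − 945 = 20159130.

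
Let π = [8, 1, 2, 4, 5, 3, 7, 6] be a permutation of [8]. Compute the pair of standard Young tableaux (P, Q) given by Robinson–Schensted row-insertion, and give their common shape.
P = [1, 2, 3, 5, 6] / [4, 7] / [8];  Q = [1, 3, 4, 5, 7] / [2, 8] / [6];  common shape = (5, 2, 1)

Row-insert the values π_1, π_2, … into P one at a time, bumping the leftmost entry strictly greater than the inserted value down to the next row. The recording tableau Q records, in position (i, j), the step at which that cell was added to P.
  Insert 8 (step 1): P = [8];  Q = [1]
  Insert 1 (step 2): P = [1] / [8];  Q = [1] / [2]
  Insert 2 (step 3): P = [1, 2] / [8];  Q = [1, 3] / [2]
  Insert 4 (step 4): P = [1, 2, 4] / [8];  Q = [1, 3, 4] / [2]
  Insert 5 (step 5): P = [1, 2, 4, 5] / [8];  Q = [1, 3, 4, 5] / [2]
  Insert 3 (step 6): P = [1, 2, 3, 5] / [4] / [8];  Q = [1, 3, 4, 5] / [2] / [6]
  Insert 7 (step 7): P = [1, 2, 3, 5, 7] / [4] / [8];  Q = [1, 3, 4, 5, 7] / [2] / [6]
  Insert 6 (step 8): P = [1, 2, 3, 5, 6] / [4, 7] / [8];  Q = [1, 3, 4, 5, 7] / [2, 8] / [6]
Final shape: (5, 2, 1).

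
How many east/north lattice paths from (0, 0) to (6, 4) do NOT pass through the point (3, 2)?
Number of paths = 110

Total paths from (0, 0) to (6, 4): C(10, 6) = 210. Paths through (3, 2): (paths (0, 0) → (3, 2)) × (paths (3, 2) → (6, 4)) = C(5, 3) · C(5, 3) = 10 · 10 = 100. Avoidance count = 210 − 100 = 110.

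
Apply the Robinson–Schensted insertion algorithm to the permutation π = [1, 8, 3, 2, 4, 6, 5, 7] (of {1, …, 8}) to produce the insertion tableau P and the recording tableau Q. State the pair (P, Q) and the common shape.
P = [1, 2, 4, 5, 7] / [3, 6] / [8];  Q = [1, 2, 5, 6, 8] / [3, 7] / [4];  common shape = (5, 2, 1)

Row-insert the values π_1, π_2, … into P one at a time, bumping the leftmost entry strictly greater than the inserted value down to the next row. The recording tableau Q records, in position (i, j), the step at which that cell was added to P.
  Insert 1 (step 1): P = [1];  Q = [1]
  Insert 8 (step 2): P = [1, 8];  Q = [1, 2]
  Insert 3 (step 3): P = [1, 3] / [8];  Q = [1, 2] / [3]
  Insert 2 (step 4): P = [1, 2] / [3] / [8];  Q = [1, 2] / [3] / [4]
  Insert 4 (step 5): P = [1, 2, 4] / [3] / [8];  Q = [1, 2, 5] / [3] / [4]
  Insert 6 (step 6): P = [1, 2, 4, 6] / [3] / [8];  Q = [1, 2, 5, 6] / [3] / [4]
  Insert 5 (step 7): P = [1, 2, 4, 5] / [3, 6] / [8];  Q = [1, 2, 5, 6] / [3, 7] / [4]
  Insert 7 (step 8): P = [1, 2, 4, 5, 7] / [3, 6] / [8];  Q = [1, 2, 5, 6, 8] / [3, 7] / [4]
Final shape: (5, 2, 1).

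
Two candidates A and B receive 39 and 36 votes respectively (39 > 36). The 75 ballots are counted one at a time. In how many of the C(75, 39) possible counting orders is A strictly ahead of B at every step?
Strict-lead orderings = 130783058462384959036

Total orderings of the 75 votes with 39 for A: C(75, 39) = 3269576461559623975900. By the Bertrand ballot formula (Cycle Lemma / reflection principle), the number of orderings in which A is strictly ahead of B throughout is (p − q)/(p + q) · C(p + q, p) = (39 − 36)/(39 + 36) · 3269576461559623975900 = 130783058462384959036.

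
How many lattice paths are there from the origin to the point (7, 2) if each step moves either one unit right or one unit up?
Number of paths = 36

A monotone lattice path from (0, 0) to (7, 2) consists of 7 east steps and 2 north steps in some order, so it is determined by which 7 of the 9 steps are east. The count is C(9, 7) = 36.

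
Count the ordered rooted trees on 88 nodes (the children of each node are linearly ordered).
C_87 = 16435314834665426797069144960762886143367590394940

These ordered rooted trees are counted by the Catalan number C_n = (1/(n + 1)) · C(2n, n). For n = 87: C_87 = (1/88) · C(174, 87) = 1446307705450557558142084756547133980616347954754720/88 = 16435314834665426797069144960762886143367590394940.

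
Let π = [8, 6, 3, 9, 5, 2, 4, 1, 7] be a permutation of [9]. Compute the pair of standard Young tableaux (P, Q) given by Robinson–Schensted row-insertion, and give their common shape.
P = [1, 4, 7] / [2, 5] / [3, 9] / [6] / [8];  Q = [1, 4, 9] / [2, 5] / [3, 7] / [6] / [8];  common shape = (3, 2, 2, 1, 1)

Row-insert the values π_1, π_2, … into P one at a time, bumping the leftmost entry strictly greater than the inserted value down to the next row. The recording tableau Q records, in position (i, j), the step at which that cell was added to P.
  Insert 8 (step 1): P = [8];  Q = [1]
  Insert 6 (step 2): P = [6] / [8];  Q = [1] / [2]
  Insert 3 (step 3): P = [3] / [6] / [8];  Q = [1] / [2] / [3]
  Insert 9 (step 4): P = [3, 9] / [6] / [8];  Q = [1, 4] / [2] / [3]
  Insert 5 (step 5): P = [3, 5] / [6, 9] / [8];  Q = [1, 4] / [2, 5] / [3]
  Insert 2 (step 6): P = [2, 5] / [3, 9] / [6] / [8];  Q = [1, 4] / [2, 5] / [3] / [6]
  Insert 4 (step 7): P = [2, 4] / [3, 5] / [6, 9] / [8];  Q = [1, 4] / [2, 5] / [3, 7] / [6]
  Insert 1 (step 8): P = [1, 4] / [2, 5] / [3, 9] / [6] / [8];  Q = [1, 4] / [2, 5] / [3, 7] / [6] / [8]
  Insert 7 (step 9): P = [1, 4, 7] / [2, 5] / [3, 9] / [6] / [8];  Q = [1, 4, 9] / [2, 5] / [3, 7] / [6] / [8]
Final shape: (3, 2, 2, 1, 1).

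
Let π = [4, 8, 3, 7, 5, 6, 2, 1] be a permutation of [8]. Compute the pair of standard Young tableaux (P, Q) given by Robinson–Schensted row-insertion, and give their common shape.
P = [1, 5, 6] / [2, 7] / [3] / [4] / [8];  Q = [1, 2, 6] / [3, 4] / [5] / [7] / [8];  common shape = (3, 2, 1, 1, 1)

Row-insert the values π_1, π_2, … into P one at a time, bumping the leftmost entry strictly greater than the inserted value down to the next row. The recording tableau Q records, in position (i, j), the step at which that cell was added to P.
  Insert 4 (step 1): P = [4];  Q = [1]
  Insert 8 (step 2): P = [4, 8];  Q = [1, 2]
  Insert 3 (step 3): P = [3, 8] / [4];  Q = [1, 2] / [3]
  Insert 7 (step 4): P = [3, 7] / [4, 8];  Q = [1, 2] / [3, 4]
  Insert 5 (step 5): P = [3, 5] / [4, 7] / [8];  Q = [1, 2] / [3, 4] / [5]
  Insert 6 (step 6): P = [3, 5, 6] / [4, 7] / [8];  Q = [1, 2, 6] / [3, 4] / [5]
  Insert 2 (step 7): P = [2, 5, 6] / [3, 7] / [4] / [8];  Q = [1, 2, 6] / [3, 4] / [5] / [7]
  Insert 1 (step 8): P = [1, 5, 6] / [2, 7] / [3] / [4] / [8];  Q = [1, 2, 6] / [3, 4] / [5] / [7] / [8]
Final shape: (3, 2, 1, 1, 1).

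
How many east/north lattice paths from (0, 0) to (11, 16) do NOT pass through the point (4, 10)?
Number of paths = 11320179

Total paths from (0, 0) to (11, 16): C(27, 11) = 13037895. Paths through (4, 10): (paths (0, 0) → (4, 10)) × (paths (4, 10) → (11, 16)) = C(14, 4) · C(13, 7) = 1001 · 1716 = 1717716. Avoidance count = 13037895 − 1717716 = 11320179.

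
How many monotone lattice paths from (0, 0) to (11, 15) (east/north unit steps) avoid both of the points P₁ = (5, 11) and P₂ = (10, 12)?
Number of paths = 4327128

Inclusion–exclusion. Total paths: C(26, 11) = 7726160. Through P₁: C(16, 5)·C(10, 6) = 917280. Through P₂: C(22, 10)·C(4, 1) = 2586584. Since P₁ is strictly southwest of P₂, a monotone path through both must visit P₁ then P₂; paths through both = C(16, 5)·C(6, 5)·C(4, 1) = 104832. Avoid both = 7726160 − 917280 − 2586584 + 104832 = 4327128.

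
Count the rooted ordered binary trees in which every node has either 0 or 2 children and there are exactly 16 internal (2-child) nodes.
C_16 = 35357670

These full binary trees are counted by the Catalan number C_n = (1/(n + 1)) · C(2n, n). For n = 16: C_16 = (1/17) · C(32, 16) = 601080390/17 = 35357670.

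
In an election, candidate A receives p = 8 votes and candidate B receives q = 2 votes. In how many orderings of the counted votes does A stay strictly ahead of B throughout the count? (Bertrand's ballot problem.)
Strict-lead orderings = 27

Total orderings of the 10 votes with 8 for A: C(10, 8) = 45. By the Bertrand ballot formula (Cycle Lemma / reflection principle), the number of orderings in which A is strictly ahead of B throughout is (p − q)/(p + q) · C(p + q, p) = (8 − 2)/(8 + 2) · 45 = 27.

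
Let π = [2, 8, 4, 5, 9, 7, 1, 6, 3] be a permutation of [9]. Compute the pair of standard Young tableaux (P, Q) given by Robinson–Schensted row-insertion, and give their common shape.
P = [1, 3, 5, 6] / [2, 4] / [7, 9] / [8];  Q = [1, 2, 4, 5] / [3, 6] / [7, 8] / [9];  common shape = (4, 2, 2, 1)

Row-insert the values π_1, π_2, … into P one at a time, bumping the leftmost entry strictly greater than the inserted value down to the next row. The recording tableau Q records, in position (i, j), the step at which that cell was added to P.
  Insert 2 (step 1): P = [2];  Q = [1]
  Insert 8 (step 2): P = [2, 8];  Q = [1, 2]
  Insert 4 (step 3): P = [2, 4] / [8];  Q = [1, 2] / [3]
  Insert 5 (step 4): P = [2, 4, 5] / [8];  Q = [1, 2, 4] / [3]
  Insert 9 (step 5): P = [2, 4, 5, 9] / [8];  Q = [1, 2, 4, 5] / [3]
  Insert 7 (step 6): P = [2, 4, 5, 7] / [8, 9];  Q = [1, 2, 4, 5] / [3, 6]
  Insert 1 (step 7): P = [1, 4, 5, 7] / [2, 9] / [8];  Q = [1, 2, 4, 5] / [3, 6] / [7]
  Insert 6 (step 8): P = [1, 4, 5, 6] / [2, 7] / [8, 9];  Q = [1, 2, 4, 5] / [3, 6] / [7, 8]
  Insert 3 (step 9): P = [1, 3, 5, 6] / [2, 4] / [7, 9] / [8];  Q = [1, 2, 4, 5] / [3, 6] / [7, 8] / [9]
Final shape: (4, 2, 2, 1).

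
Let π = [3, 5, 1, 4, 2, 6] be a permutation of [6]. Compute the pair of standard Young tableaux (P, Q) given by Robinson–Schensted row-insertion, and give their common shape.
P = [1, 2, 6] / [3, 4] / [5];  Q = [1, 2, 6] / [3, 4] / [5];  common shape = (3, 2, 1)

Row-insert the values π_1, π_2, … into P one at a time, bumping the leftmost entry strictly greater than the inserted value down to the next row. The recording tableau Q records, in position (i, j), the step at which that cell was added to P.
  Insert 3 (step 1): P = [3];  Q = [1]
  Insert 5 (step 2): P = [3, 5];  Q = [1, 2]
  Insert 1 (step 3): P = [1, 5] / [3];  Q = [1, 2] / [3]
  Insert 4 (step 4): P = [1, 4] / [3, 5];  Q = [1, 2] / [3, 4]
  Insert 2 (step 5): P = [1, 2] / [3, 4] / [5];  Q = [1, 2] / [3, 4] / [5]
  Insert 6 (step 6): P = [1, 2, 6] / [3, 4] / [5];  Q = [1, 2, 6] / [3, 4] / [5]
Final shape: (3, 2, 1).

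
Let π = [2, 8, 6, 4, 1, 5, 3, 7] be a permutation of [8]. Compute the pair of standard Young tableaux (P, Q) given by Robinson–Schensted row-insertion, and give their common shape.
P = [1, 3, 5, 7] / [2, 4] / [6] / [8];  Q = [1, 2, 6, 8] / [3, 7] / [4] / [5];  common shape = (4, 2, 1, 1)

Row-insert the values π_1, π_2, … into P one at a time, bumping the leftmost entry strictly greater than the inserted value down to the next row. The recording tableau Q records, in position (i, j), the step at which that cell was added to P.
  Insert 2 (step 1): P = [2];  Q = [1]
  Insert 8 (step 2): P = [2, 8];  Q = [1, 2]
  Insert 6 (step 3): P = [2, 6] / [8];  Q = [1, 2] / [3]
  Insert 4 (step 4): P = [2, 4] / [6] / [8];  Q = [1, 2] / [3] / [4]
  Insert 1 (step 5): P = [1, 4] / [2] / [6] / [8];  Q = [1, 2] / [3] / [4] / [5]
  Insert 5 (step 6): P = [1, 4, 5] / [2] / [6] / [8];  Q = [1, 2, 6] / [3] / [4] / [5]
  Insert 3 (step 7): P = [1, 3, 5] / [2, 4] / [6] / [8];  Q = [1, 2, 6] / [3, 7] / [4] / [5]
  Insert 7 (step 8): P = [1, 3, 5, 7] / [2, 4] / [6] / [8];  Q = [1, 2, 6, 8] / [3, 7] / [4] / [5]
Final shape: (4, 2, 1, 1).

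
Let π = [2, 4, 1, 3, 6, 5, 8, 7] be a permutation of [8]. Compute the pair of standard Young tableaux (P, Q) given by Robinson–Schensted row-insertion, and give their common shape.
P = [1, 3, 5, 7] / [2, 4, 6, 8];  Q = [1, 2, 5, 7] / [3, 4, 6, 8];  common shape = (4, 4)

Row-insert the values π_1, π_2, … into P one at a time, bumping the leftmost entry strictly greater than the inserted value down to the next row. The recording tableau Q records, in position (i, j), the step at which that cell was added to P.
  Insert 2 (step 1): P = [2];  Q = [1]
  Insert 4 (step 2): P = [2, 4];  Q = [1, 2]
  Insert 1 (step 3): P = [1, 4] / [2];  Q = [1, 2] / [3]
  Insert 3 (step 4): P = [1, 3] / [2, 4];  Q = [1, 2] / [3, 4]
  Insert 6 (step 5): P = [1, 3, 6] / [2, 4];  Q = [1, 2, 5] / [3, 4]
  Insert 5 (step 6): P = [1, 3, 5] / [2, 4, 6];  Q = [1, 2, 5] / [3, 4, 6]
  Insert 8 (step 7): P = [1, 3, 5, 8] / [2, 4, 6];  Q = [1, 2, 5, 7] / [3, 4, 6]
  Insert 7 (step 8): P = [1, 3, 5, 7] / [2, 4, 6, 8];  Q = [1, 2, 5, 7] / [3, 4, 6, 8]
Final shape: (4, 4).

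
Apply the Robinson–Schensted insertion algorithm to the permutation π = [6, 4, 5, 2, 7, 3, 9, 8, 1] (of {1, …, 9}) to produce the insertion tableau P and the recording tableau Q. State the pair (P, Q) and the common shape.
P = [1, 3, 7, 8] / [2, 5, 9] / [4] / [6];  Q = [1, 3, 5, 7] / [2, 6, 8] / [4] / [9];  common shape = (4, 3, 1, 1)

Row-insert the values π_1, π_2, … into P one at a time, bumping the leftmost entry strictly greater than the inserted value down to the next row. The recording tableau Q records, in position (i, j), the step at which that cell was added to P.
  Insert 6 (step 1): P = [6];  Q = [1]
  Insert 4 (step 2): P = [4] / [6];  Q = [1] / [2]
  Insert 5 (step 3): P = [4, 5] / [6];  Q = [1, 3] / [2]
  Insert 2 (step 4): P = [2, 5] / [4] / [6];  Q = [1, 3] / [2] / [4]
  Insert 7 (step 5): P = [2, 5, 7] / [4] / [6];  Q = [1, 3, 5] / [2] / [4]
  Insert 3 (step 6): P = [2, 3, 7] / [4, 5] / [6];  Q = [1, 3, 5] / [2, 6] / [4]
  Insert 9 (step 7): P = [2, 3, 7, 9] / [4, 5] / [6];  Q = [1, 3, 5, 7] / [2, 6] / [4]
  Insert 8 (step 8): P = [2, 3, 7, 8] / [4, 5, 9] / [6];  Q = [1, 3, 5, 7] / [2, 6, 8] / [4]
  Insert 1 (step 9): P = [1, 3, 7, 8] / [2, 5, 9] / [4] / [6];  Q = [1, 3, 5, 7] / [2, 6, 8] / [4] / [9]
Final shape: (4, 3, 1, 1).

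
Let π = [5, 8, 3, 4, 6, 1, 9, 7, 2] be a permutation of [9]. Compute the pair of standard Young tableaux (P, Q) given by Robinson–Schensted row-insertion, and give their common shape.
P = [1, 2, 6, 7] / [3, 4, 9] / [5, 8];  Q = [1, 2, 5, 7] / [3, 4, 8] / [6, 9];  common shape = (4, 3, 2)

Row-insert the values π_1, π_2, … into P one at a time, bumping the leftmost entry strictly greater than the inserted value down to the next row. The recording tableau Q records, in position (i, j), the step at which that cell was added to P.
  Insert 5 (step 1): P = [5];  Q = [1]
  Insert 8 (step 2): P = [5, 8];  Q = [1, 2]
  Insert 3 (step 3): P = [3, 8] / [5];  Q = [1, 2] / [3]
  Insert 4 (step 4): P = [3, 4] / [5, 8];  Q = [1, 2] / [3, 4]
  Insert 6 (step 5): P = [3, 4, 6] / [5, 8];  Q = [1, 2, 5] / [3, 4]
  Insert 1 (step 6): P = [1, 4, 6] / [3, 8] / [5];  Q = [1, 2, 5] / [3, 4] / [6]
  Insert 9 (step 7): P = [1, 4, 6, 9] / [3, 8] / [5];  Q = [1, 2, 5, 7] / [3, 4] / [6]
  Insert 7 (step 8): P = [1, 4, 6, 7] / [3, 8, 9] / [5];  Q = [1, 2, 5, 7] / [3, 4, 8] / [6]
  Insert 2 (step 9): P = [1, 2, 6, 7] / [3, 4, 9] / [5, 8];  Q = [1, 2, 5, 7] / [3, 4, 8] / [6, 9]
Final shape: (4, 3, 2).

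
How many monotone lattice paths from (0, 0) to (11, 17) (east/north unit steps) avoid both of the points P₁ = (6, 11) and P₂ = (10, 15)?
Number of paths = 8549148

Inclusion–exclusion. Total paths: C(28, 11) = 21474180. Through P₁: C(17, 6)·C(11, 5) = 5717712. Through P₂: C(25, 10)·C(3, 1) = 9806280. Since P₁ is strictly southwest of P₂, a monotone path through both must visit P₁ then P₂; paths through both = C(17, 6)·C(8, 4)·C(3, 1) = 2598960. Avoid both = 21474180 − 5717712 − 9806280 + 2598960 = 8549148.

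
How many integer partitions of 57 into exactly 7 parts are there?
p(57, 7 parts) = 18138

Partitions of n into exactly k parts are in bijection with partitions of n − k into at most k parts (subtract 1 from each part). So p(57, exactly 7) = p(50, parts ≤ 7). Computing via the recurrence p(m, j) = p(m, j−1) + p(m−j, j) gives 18138.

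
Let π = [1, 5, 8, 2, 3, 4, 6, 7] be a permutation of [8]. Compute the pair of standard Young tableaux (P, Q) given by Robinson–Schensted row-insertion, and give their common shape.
P = [1, 2, 3, 4, 6, 7] / [5, 8];  Q = [1, 2, 3, 6, 7, 8] / [4, 5];  common shape = (6, 2)

Row-insert the values π_1, π_2, … into P one at a time, bumping the leftmost entry strictly greater than the inserted value down to the next row. The recording tableau Q records, in position (i, j), the step at which that cell was added to P.
  Insert 1 (step 1): P = [1];  Q = [1]
  Insert 5 (step 2): P = [1, 5];  Q = [1, 2]
  Insert 8 (step 3): P = [1, 5, 8];  Q = [1, 2, 3]
  Insert 2 (step 4): P = [1, 2, 8] / [5];  Q = [1, 2, 3] / [4]
  Insert 3 (step 5): P = [1, 2, 3] / [5, 8];  Q = [1, 2, 3] / [4, 5]
  Insert 4 (step 6): P = [1, 2, 3, 4] / [5, 8];  Q = [1, 2, 3, 6] / [4, 5]
  Insert 6 (step 7): P = [1, 2, 3, 4, 6] / [5, 8];  Q = [1, 2, 3, 6, 7] / [4, 5]
  Insert 7 (step 8): P = [1, 2, 3, 4, 6, 7] / [5, 8];  Q = [1, 2, 3, 6, 7, 8] / [4, 5]
Final shape: (6, 2).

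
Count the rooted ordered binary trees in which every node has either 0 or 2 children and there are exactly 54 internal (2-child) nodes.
C_54 = 451959718027953471447609509424

These full binary trees are counted by the Catalan number C_n = (1/(n + 1)) · C(2n, n). For n = 54: C_54 = (1/55) · C(108, 54) = 24857784491537440929618523018320/55 = 451959718027953471447609509424.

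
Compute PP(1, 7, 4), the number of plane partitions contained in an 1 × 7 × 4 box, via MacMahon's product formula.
PP(1, 7, 4) = 330

Evaluate the triple product over i = 1..1, j = 1..7, k = 1..4. The factors are (2/1) · (3/2) · (4/3) · (5/4) · (3/2) · (4/3) · (5/4) · (6/5) · … (28 factors total). The numerators and denominators telescope so the product is an integer; carrying out the multiplication exactly gives PP(1, 7, 4) = 330.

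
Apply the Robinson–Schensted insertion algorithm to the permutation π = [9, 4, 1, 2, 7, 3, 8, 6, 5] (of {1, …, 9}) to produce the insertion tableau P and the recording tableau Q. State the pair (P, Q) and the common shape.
P = [1, 2, 3, 5] / [4, 6, 8] / [7] / [9];  Q = [1, 4, 5, 7] / [2, 6, 8] / [3] / [9];  common shape = (4, 3, 1, 1)

Row-insert the values π_1, π_2, … into P one at a time, bumping the leftmost entry strictly greater than the inserted value down to the next row. The recording tableau Q records, in position (i, j), the step at which that cell was added to P.
  Insert 9 (step 1): P = [9];  Q = [1]
  Insert 4 (step 2): P = [4] / [9];  Q = [1] / [2]
  Insert 1 (step 3): P = [1] / [4] / [9];  Q = [1] / [2] / [3]
  Insert 2 (step 4): P = [1, 2] / [4] / [9];  Q = [1, 4] / [2] / [3]
  Insert 7 (step 5): P = [1, 2, 7] / [4] / [9];  Q = [1, 4, 5] / [2] / [3]
  Insert 3 (step 6): P = [1, 2, 3] / [4, 7] / [9];  Q = [1, 4, 5] / [2, 6] / [3]
  Insert 8 (step 7): P = [1, 2, 3, 8] / [4, 7] / [9];  Q = [1, 4, 5, 7] / [2, 6] / [3]
  Insert 6 (step 8): P = [1, 2, 3, 6] / [4, 7, 8] / [9];  Q = [1, 4, 5, 7] / [2, 6, 8] / [3]
  Insert 5 (step 9): P = [1, 2, 3, 5] / [4, 6, 8] / [7] / [9];  Q = [1, 4, 5, 7] / [2, 6, 8] / [3] / [9]
Final shape: (4, 3, 1, 1).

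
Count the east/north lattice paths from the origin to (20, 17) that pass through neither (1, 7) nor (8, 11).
Number of paths = 14391033342

Inclusion–exclusion. Total paths: C(37, 20) = 15905368710. Through P₁: C(8, 1)·C(29, 19) = 160240080. Through P₂: C(19, 8)·C(18, 12) = 1403104248. Since P₁ is strictly southwest of P₂, a monotone path through both must visit P₁ then P₂; paths through both = C(8, 1)·C(11, 7)·C(18, 12) = 49008960. Avoid both = 15905368710 − 160240080 − 1403104248 + 49008960 = 14391033342.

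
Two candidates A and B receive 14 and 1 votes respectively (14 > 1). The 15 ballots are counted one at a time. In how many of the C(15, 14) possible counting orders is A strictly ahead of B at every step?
Strict-lead orderings = 13

Total orderings of the 15 votes with 14 for A: C(15, 14) = 15. By the Bertrand ballot formula (Cycle Lemma / reflection principle), the number of orderings in which A is strictly ahead of B throughout is (p − q)/(p + q) · C(p + q, p) = (14 − 1)/(14 + 1) · 15 = 13.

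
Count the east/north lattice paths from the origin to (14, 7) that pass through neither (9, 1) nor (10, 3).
Number of paths = 93740

Inclusion–exclusion. Total paths: C(21, 14) = 116280. Through P₁: C(10, 9)·C(11, 5) = 4620. Through P₂: C(13, 10)·C(8, 4) = 20020. Since P₁ is strictly southwest of P₂, a monotone path through both must visit P₁ then P₂; paths through both = C(10, 9)·C(3, 1)·C(8, 4) = 2100. Avoid both = 116280 − 4620 − 20020 + 2100 = 93740.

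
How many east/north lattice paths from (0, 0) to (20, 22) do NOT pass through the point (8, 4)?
Number of paths = 470977461045

Total paths from (0, 0) to (20, 22): C(42, 20) = 513791607420. Paths through (8, 4): (paths (0, 0) → (8, 4)) × (paths (8, 4) → (20, 22)) = C(12, 8) · C(30, 12) = 495 · 86493225 = 42814146375. Avoidance count = 513791607420 − 42814146375 = 470977461045.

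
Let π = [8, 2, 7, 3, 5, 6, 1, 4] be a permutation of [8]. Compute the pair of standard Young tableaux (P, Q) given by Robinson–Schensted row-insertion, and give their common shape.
P = [1, 3, 4, 6] / [2, 5] / [7] / [8];  Q = [1, 3, 5, 6] / [2, 8] / [4] / [7];  common shape = (4, 2, 1, 1)

Row-insert the values π_1, π_2, … into P one at a time, bumping the leftmost entry strictly greater than the inserted value down to the next row. The recording tableau Q records, in position (i, j), the step at which that cell was added to P.
  Insert 8 (step 1): P = [8];  Q = [1]
  Insert 2 (step 2): P = [2] / [8];  Q = [1] / [2]
  Insert 7 (step 3): P = [2, 7] / [8];  Q = [1, 3] / [2]
  Insert 3 (step 4): P = [2, 3] / [7] / [8];  Q = [1, 3] / [2] / [4]
  Insert 5 (step 5): P = [2, 3, 5] / [7] / [8];  Q = [1, 3, 5] / [2] / [4]
  Insert 6 (step 6): P = [2, 3, 5, 6] / [7] / [8];  Q = [1, 3, 5, 6] / [2] / [4]
  Insert 1 (step 7): P = [1, 3, 5, 6] / [2] / [7] / [8];  Q = [1, 3, 5, 6] / [2] / [4] / [7]
  Insert 4 (step 8): P = [1, 3, 4, 6] / [2, 5] / [7] / [8];  Q = [1, 3, 5, 6] / [2, 8] / [4] / [7]
Final shape: (4, 2, 1, 1).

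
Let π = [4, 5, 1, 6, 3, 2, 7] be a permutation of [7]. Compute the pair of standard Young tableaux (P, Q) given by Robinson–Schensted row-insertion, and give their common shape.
P = [1, 2, 6, 7] / [3, 5] / [4];  Q = [1, 2, 4, 7] / [3, 5] / [6];  common shape = (4, 2, 1)

Row-insert the values π_1, π_2, … into P one at a time, bumping the leftmost entry strictly greater than the inserted value down to the next row. The recording tableau Q records, in position (i, j), the step at which that cell was added to P.
  Insert 4 (step 1): P = [4];  Q = [1]
  Insert 5 (step 2): P = [4, 5];  Q = [1, 2]
  Insert 1 (step 3): P = [1, 5] / [4];  Q = [1, 2] / [3]
  Insert 6 (step 4): P = [1, 5, 6] / [4];  Q = [1, 2, 4] / [3]
  Insert 3 (step 5): P = [1, 3, 6] / [4, 5];  Q = [1, 2, 4] / [3, 5]
  Insert 2 (step 6): P = [1, 2, 6] / [3, 5] / [4];  Q = [1, 2, 4] / [3, 5] / [6]
  Insert 7 (step 7): P = [1, 2, 6, 7] / [3, 5] / [4];  Q = [1, 2, 4, 7] / [3, 5] / [6]
Final shape: (4, 2, 1).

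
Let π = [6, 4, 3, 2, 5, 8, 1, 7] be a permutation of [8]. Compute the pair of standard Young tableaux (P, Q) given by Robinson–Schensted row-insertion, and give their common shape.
P = [1, 5, 7] / [2, 8] / [3] / [4] / [6];  Q = [1, 5, 6] / [2, 8] / [3] / [4] / [7];  common shape = (3, 2, 1, 1, 1)

Row-insert the values π_1, π_2, … into P one at a time, bumping the leftmost entry strictly greater than the inserted value down to the next row. The recording tableau Q records, in position (i, j), the step at which that cell was added to P.
  Insert 6 (step 1): P = [6];  Q = [1]
  Insert 4 (step 2): P = [4] / [6];  Q = [1] / [2]
  Insert 3 (step 3): P = [3] / [4] / [6];  Q = [1] / [2] / [3]
  Insert 2 (step 4): P = [2] / [3] / [4] / [6];  Q = [1] / [2] / [3] / [4]
  Insert 5 (step 5): P = [2, 5] / [3] / [4] / [6];  Q = [1, 5] / [2] / [3] / [4]
  Insert 8 (step 6): P = [2, 5, 8] / [3] / [4] / [6];  Q = [1, 5, 6] / [2] / [3] / [4]
  Insert 1 (step 7): P = [1, 5, 8] / [2] / [3] / [4] / [6];  Q = [1, 5, 6] / [2] / [3] / [4] / [7]
  Insert 7 (step 8): P = [1, 5, 7] / [2, 8] / [3] / [4] / [6];  Q = [1, 5, 6] / [2, 8] / [3] / [4] / [7]
Final shape: (3, 2, 1, 1, 1).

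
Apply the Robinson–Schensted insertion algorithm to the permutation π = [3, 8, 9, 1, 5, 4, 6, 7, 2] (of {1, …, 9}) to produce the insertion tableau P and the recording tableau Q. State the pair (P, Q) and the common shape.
P = [1, 2, 6, 7] / [3, 4, 9] / [5] / [8];  Q = [1, 2, 3, 8] / [4, 5, 7] / [6] / [9];  common shape = (4, 3, 1, 1)

Row-insert the values π_1, π_2, … into P one at a time, bumping the leftmost entry strictly greater than the inserted value down to the next row. The recording tableau Q records, in position (i, j), the step at which that cell was added to P.
  Insert 3 (step 1): P = [3];  Q = [1]
  Insert 8 (step 2): P = [3, 8];  Q = [1, 2]
  Insert 9 (step 3): P = [3, 8, 9];  Q = [1, 2, 3]
  Insert 1 (step 4): P = [1, 8, 9] / [3];  Q = [1, 2, 3] / [4]
  Insert 5 (step 5): P = [1, 5, 9] / [3, 8];  Q = [1, 2, 3] / [4, 5]
  Insert 4 (step 6): P = [1, 4, 9] / [3, 5] / [8];  Q = [1, 2, 3] / [4, 5] / [6]
  Insert 6 (step 7): P = [1, 4, 6] / [3, 5, 9] / [8];  Q = [1, 2, 3] / [4, 5, 7] / [6]
  Insert 7 (step 8): P = [1, 4, 6, 7] / [3, 5, 9] / [8];  Q = [1, 2, 3, 8] / [4, 5, 7] / [6]
  Insert 2 (step 9): P = [1, 2, 6, 7] / [3, 4, 9] / [5] / [8];  Q = [1, 2, 3, 8] / [4, 5, 7] / [6] / [9]
Final shape: (4, 3, 1, 1).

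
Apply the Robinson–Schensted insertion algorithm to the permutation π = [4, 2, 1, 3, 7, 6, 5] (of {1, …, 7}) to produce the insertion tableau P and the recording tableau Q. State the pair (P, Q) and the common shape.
P = [1, 3, 5] / [2, 6] / [4, 7];  Q = [1, 4, 5] / [2, 6] / [3, 7];  common shape = (3, 2, 2)

Row-insert the values π_1, π_2, … into P one at a time, bumping the leftmost entry strictly greater than the inserted value down to the next row. The recording tableau Q records, in position (i, j), the step at which that cell was added to P.
  Insert 4 (step 1): P = [4];  Q = [1]
  Insert 2 (step 2): P = [2] / [4];  Q = [1] / [2]
  Insert 1 (step 3): P = [1] / [2] / [4];  Q = [1] / [2] / [3]
  Insert 3 (step 4): P = [1, 3] / [2] / [4];  Q = [1, 4] / [2] / [3]
  Insert 7 (step 5): P = [1, 3, 7] / [2] / [4];  Q = [1, 4, 5] / [2] / [3]
  Insert 6 (step 6): P = [1, 3, 6] / [2, 7] / [4];  Q = [1, 4, 5] / [2, 6] / [3]
  Insert 5 (step 7): P = [1, 3, 5] / [2, 6] / [4, 7];  Q = [1, 4, 5] / [2, 6] / [3, 7]
Final shape: (3, 2, 2).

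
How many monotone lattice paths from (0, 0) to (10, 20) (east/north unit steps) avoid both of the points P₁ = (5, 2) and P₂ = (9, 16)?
Number of paths = 19444811

Inclusion–exclusion. Total paths: C(30, 10) = 30045015. Through P₁: C(7, 5)·C(23, 5) = 706629. Through P₂: C(25, 9)·C(5, 1) = 10214875. Since P₁ is strictly southwest of P₂, a monotone path through both must visit P₁ then P₂; paths through both = C(7, 5)·C(18, 4)·C(5, 1) = 321300. Avoid both = 30045015 − 706629 − 10214875 + 321300 = 19444811.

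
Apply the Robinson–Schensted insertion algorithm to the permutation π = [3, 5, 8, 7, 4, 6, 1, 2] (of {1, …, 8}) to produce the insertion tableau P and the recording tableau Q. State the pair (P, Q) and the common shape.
P = [1, 2, 6] / [3, 4] / [5, 7] / [8];  Q = [1, 2, 3] / [4, 6] / [5, 8] / [7];  common shape = (3, 2, 2, 1)

Row-insert the values π_1, π_2, … into P one at a time, bumping the leftmost entry strictly greater than the inserted value down to the next row. The recording tableau Q records, in position (i, j), the step at which that cell was added to P.
  Insert 3 (step 1): P = [3];  Q = [1]
  Insert 5 (step 2): P = [3, 5];  Q = [1, 2]
  Insert 8 (step 3): P = [3, 5, 8];  Q = [1, 2, 3]
  Insert 7 (step 4): P = [3, 5, 7] / [8];  Q = [1, 2, 3] / [4]
  Insert 4 (step 5): P = [3, 4, 7] / [5] / [8];  Q = [1, 2, 3] / [4] / [5]
  Insert 6 (step 6): P = [3, 4, 6] / [5, 7] / [8];  Q = [1, 2, 3] / [4, 6] / [5]
  Insert 1 (step 7): P = [1, 4, 6] / [3, 7] / [5] / [8];  Q = [1, 2, 3] / [4, 6] / [5] / [7]
  Insert 2 (step 8): P = [1, 2, 6] / [3, 4] / [5, 7] / [8];  Q = [1, 2, 3] / [4, 6] / [5, 8] / [7]
Final shape: (3, 2, 2, 1).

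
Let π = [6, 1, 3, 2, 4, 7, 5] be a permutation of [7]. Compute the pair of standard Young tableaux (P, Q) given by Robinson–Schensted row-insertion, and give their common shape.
P = [1, 2, 4, 5] / [3, 7] / [6];  Q = [1, 3, 5, 6] / [2, 7] / [4];  common shape = (4, 2, 1)

Row-insert the values π_1, π_2, … into P one at a time, bumping the leftmost entry strictly greater than the inserted value down to the next row. The recording tableau Q records, in position (i, j), the step at which that cell was added to P.
  Insert 6 (step 1): P = [6];  Q = [1]
  Insert 1 (step 2): P = [1] / [6];  Q = [1] / [2]
  Insert 3 (step 3): P = [1, 3] / [6];  Q = [1, 3] / [2]
  Insert 2 (step 4): P = [1, 2] / [3] / [6];  Q = [1, 3] / [2] / [4]
  Insert 4 (step 5): P = [1, 2, 4] / [3] / [6];  Q = [1, 3, 5] / [2] / [4]
  Insert 7 (step 6): P = [1, 2, 4, 7] / [3] / [6];  Q = [1, 3, 5, 6] / [2] / [4]
  Insert 5 (step 7): P = [1, 2, 4, 5] / [3, 7] / [6];  Q = [1, 3, 5, 6] / [2, 7] / [4]
Final shape: (4, 2, 1).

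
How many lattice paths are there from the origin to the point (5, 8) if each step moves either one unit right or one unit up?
Number of paths = 1287

A monotone lattice path from (0, 0) to (5, 8) consists of 5 east steps and 8 north steps in some order, so it is determined by which 5 of the 13 steps are east. The count is C(13, 5) = 1287.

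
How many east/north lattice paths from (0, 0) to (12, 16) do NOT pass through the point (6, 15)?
Number of paths = 30041907

Total paths from (0, 0) to (12, 16): C(28, 12) = 30421755. Paths through (6, 15): (paths (0, 0) → (6, 15)) × (paths (6, 15) → (12, 16)) = C(21, 6) · C(7, 6) = 54264 · 7 = 379848. Avoidance count = 30421755 − 379848 = 30041907.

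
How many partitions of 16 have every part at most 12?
p(16, parts ≤ 12) = 224

Partitions of 16 with all parts ≤ 12: 12+4, 12+3+1, 12+2+2, 12+2+1+1, 12+1+1+1+1, 11+5, 11+4+1, 11+3+2, 11+3+1+1, 11+2+2+1, 11+2+1+1+1, 11+1+1+1+1+1, 10+6, 10+5+1, 10+4+2, 10+4+1+1, 10+3+3, 10+3+2+1, 10+3+1+1+1, 10+2+2+2, 10+2+2+1+1, 10+2+1+1+1+1, 10+1+1+1+1+1+1, 9+7, 9+6+1, 9+5+2, 9+5+1+1, 9+4+3, 9+4+2+1, 9+4+1+1+1, … (224 total). Count = 224.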